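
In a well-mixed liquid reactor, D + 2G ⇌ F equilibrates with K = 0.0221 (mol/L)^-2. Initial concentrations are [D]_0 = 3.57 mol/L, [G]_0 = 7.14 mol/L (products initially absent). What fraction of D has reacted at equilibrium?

Let X = conversion of D; extent ξ = 3.57·X mol/L.
Concentrations: [D] = 3.57 − 3.57X; [G] = 7.14 − 7.14X; [F] = 3.57X.
K = [F] / ([D] [G]^2).
This equals 0.0221 at X = 0.334 (the root in 0 < X < 1).

X = 0.334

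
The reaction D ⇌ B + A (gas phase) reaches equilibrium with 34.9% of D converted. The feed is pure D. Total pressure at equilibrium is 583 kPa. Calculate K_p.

K_p = 80.9 kPa

Let X = conversion of D (basis 1 mol D); extent of reaction ξ = X.
At extent ξ: n_D = 1 − X; n_B = X; n_A = X.
Summing: n_T = 1 + X.
At X = 0.349: n_D = 0.651, n_B = 0.349, n_A = 0.349, n_T = 1.35.
p_i = (n_i/n_T)·P. K_p = p_B p_A / (p_D) = 80.9 kPa.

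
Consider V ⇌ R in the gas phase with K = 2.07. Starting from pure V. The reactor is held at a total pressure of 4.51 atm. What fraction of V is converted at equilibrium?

X = 0.674

Take 1 mol V as basis and let X be its fractional conversion, so ξ = X.
Moles: n_V = 1 − X; n_R = X.
n_T stays at 1 (no change in mole number).
Mole fractions y_i = n_i/n_T; K = p_R / (p_V) with p_i = y_i·P.
This yields a degree-1 equation in X; solving on (0,1), X = 0.674.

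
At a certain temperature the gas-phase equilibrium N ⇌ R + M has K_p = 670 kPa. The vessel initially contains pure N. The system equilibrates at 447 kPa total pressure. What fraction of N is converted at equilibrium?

X = 0.774

Let X = conversion of N (basis 1 mol N); extent of reaction ξ = X.
Moles: n_N = 1 − X; n_R = X; n_M = X.
n_T = Σnᵢ = 1 + X.
y_i = n_i/n_T, p_i = y_i·P. K_p = p_R p_M / (p_N).
This yields a degree-2 equation in X; solving on (0,1), X = 0.774.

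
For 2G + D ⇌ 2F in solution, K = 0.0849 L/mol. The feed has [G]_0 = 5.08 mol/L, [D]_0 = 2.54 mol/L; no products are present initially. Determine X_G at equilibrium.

Let X = conversion of G; extent ξ = 5.08X/2 mol/L.
Concentrations: [G] = 5.08 − 5.08X; [D] = 2.54 − 2.54X; [F] = 5.08X.
K = [F]^2 / ([G]^2 [D]).
This equals 0.0849 at X = 0.282 (the root in 0 < X < 1).

X = 0.282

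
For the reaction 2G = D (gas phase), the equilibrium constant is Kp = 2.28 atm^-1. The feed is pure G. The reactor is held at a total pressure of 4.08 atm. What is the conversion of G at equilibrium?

Let X = conversion of G (basis 1 mol G); extent of reaction ξ = 0.5X.
Moles: n_G = 1 − X; n_D = 0.5X.
n_T = Σnᵢ = 1 − 0.5X.
y_i = n_i/n_T, p_i = y_i·P. Kp = p_D / (p_G^2).
Equating to 2.28 atm^-1 and solving on 0 < X < 1: X = 0.838.

X = 0.838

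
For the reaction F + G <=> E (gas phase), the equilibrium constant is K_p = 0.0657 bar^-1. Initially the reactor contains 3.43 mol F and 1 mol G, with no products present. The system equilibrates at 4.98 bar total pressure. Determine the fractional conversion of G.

Take 1 mol G as basis and let X be its fractional conversion, so ξ = X.
Moles: n_F = 3.43 − X; n_G = 1 − X; n_E = X.
Total moles n_T = 4.43 − X.
y_i = n_i/n_T, p_i = y_i·P. K_p = p_E / (p_F p_G).
Substituting and setting equal to 0.0657 bar^-1 gives a polynomial in X; the root in (0,1) is X = 0.200.

X = 0.200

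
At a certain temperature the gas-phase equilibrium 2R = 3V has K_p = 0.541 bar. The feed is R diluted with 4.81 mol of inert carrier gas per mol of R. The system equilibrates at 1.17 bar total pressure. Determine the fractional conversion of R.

Basis: 1 mol R initially; let X = conversion of R. Extent ξ = 0.5X.
Species balance: n_R = 1 − X; n_V = 1.5X; n_I = 4.81 (inert).
Total moles n_T = 5.81 + 0.5X.
With p_i = (n_i/n_T)P, K_p = p_V^3 / (p_R^2).
This yields a degree-3 equation in X; solving on (0,1), X = 0.551.

X = 0.551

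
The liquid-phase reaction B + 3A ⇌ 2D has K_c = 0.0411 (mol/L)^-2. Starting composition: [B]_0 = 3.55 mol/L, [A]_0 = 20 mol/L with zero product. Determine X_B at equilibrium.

Let X = conversion of B; extent ξ = 3.55·X mol/L.
Concentrations: [B] = 3.55 − 3.55X; [A] = 20 − 10.6X; [D] = 7.1X.
K_c = [D]^2 / ([B] [A]^3).
Solving K_c = 0.0411 for X ∈ (0,1): X = 0.829.

X = 0.829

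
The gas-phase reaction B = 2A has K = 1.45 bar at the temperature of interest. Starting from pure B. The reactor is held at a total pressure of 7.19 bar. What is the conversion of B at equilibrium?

X = 0.219

Basis: 1 mol B initially; let X = conversion of B. Extent ξ = X.
Mole table: n_B = 1 − X; n_A = 2X.
n_T = Σnᵢ = 1 + X.
Mole fractions y_i = n_i/n_T; K = p_A^2 / (p_B) with p_i = y_i·P.
Substituting and setting equal to 1.45 bar gives a polynomial in X; the root in (0,1) is X = 0.219.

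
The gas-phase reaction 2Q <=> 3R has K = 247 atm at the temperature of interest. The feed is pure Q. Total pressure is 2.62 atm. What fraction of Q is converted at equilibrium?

X = 0.872

Take 1 mol Q as basis and let X be its fractional conversion, so ξ = 0.5X.
Species balance: n_Q = 1 − X; n_R = 1.5X.
n_T = Σnᵢ = 1 + 0.5X.
With p_i = (n_i/n_T)P, K = p_R^3 / (p_Q^2).
Setting this equal to 247 atm and taking the physical root (0 < X < 1) gives X = 0.872.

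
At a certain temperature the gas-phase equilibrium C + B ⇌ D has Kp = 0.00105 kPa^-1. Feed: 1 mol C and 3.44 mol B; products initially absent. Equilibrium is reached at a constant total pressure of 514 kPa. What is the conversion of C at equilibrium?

Basis: 1 mol C initially; let X = conversion of C. Extent ξ = X.
Mole table: n_C = 1 − X; n_B = 3.44 − X; n_D = X.
n_T = Σnᵢ = 4.44 − X.
Mole fractions y_i = n_i/n_T; Kp = p_D / (p_C p_B) with p_i = y_i·P.
Substituting and setting equal to 0.00105 kPa^-1 gives a polynomial in X; the root in (0,1) is X = 0.291.

X = 0.291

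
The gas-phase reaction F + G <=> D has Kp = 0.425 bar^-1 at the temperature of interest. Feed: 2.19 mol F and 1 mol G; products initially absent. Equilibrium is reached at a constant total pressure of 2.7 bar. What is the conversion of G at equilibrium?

Take 1 mol G as basis and let X be its fractional conversion, so ξ = X.
Mole table: n_F = 2.19 − X; n_G = 1 − X; n_D = X.
n_T = Σnᵢ = 3.19 − X.
Mole fractions y_i = n_i/n_T; Kp = p_D / (p_F p_G) with p_i = y_i·P.
This yields a degree-2 equation in X; solving on (0,1), X = 0.423.

X = 0.423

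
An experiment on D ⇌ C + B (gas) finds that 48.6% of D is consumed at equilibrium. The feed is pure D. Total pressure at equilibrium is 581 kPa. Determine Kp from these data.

Kp = 180 kPa

Take 1 mol D as basis and let X be its fractional conversion, so ξ = X.
Moles: n_D = 1 − X; n_C = X; n_B = X.
n_T = Σnᵢ = 1 + X.
At X = 0.486: n_D = 0.514, n_C = 0.486, n_B = 0.486, n_T = 1.49.
p_i = (n_i/n_T)·P. Kp = p_C p_B / (p_D) = 180 kPa.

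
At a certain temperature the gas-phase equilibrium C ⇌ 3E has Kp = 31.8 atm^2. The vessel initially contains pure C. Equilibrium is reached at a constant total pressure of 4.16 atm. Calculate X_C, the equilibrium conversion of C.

X = 0.514

Take 1 mol C as basis and let X be its fractional conversion, so ξ = X.
Species balance: n_C = 1 − X; n_E = 3X.
Total moles n_T = 1 + 2X.
Mole fractions y_i = n_i/n_T; Kp = p_E^3 / (p_C) with p_i = y_i·P.
Equating to 31.8 atm^2 and solving on 0 < X < 1: X = 0.514.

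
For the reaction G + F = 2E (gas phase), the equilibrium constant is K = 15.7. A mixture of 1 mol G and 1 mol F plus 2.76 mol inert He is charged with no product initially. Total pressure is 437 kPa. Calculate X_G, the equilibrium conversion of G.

X = 0.665

Let X = conversion of G (basis 1 mol G); extent of reaction ξ = X.
Moles: n_G = 1 − X; n_F = 1 − X; n_E = 2X; n_I = 2.76 (inert).
Since Δν = 0, n_T = 4.76 throughout.
Mole fractions y_i = n_i/n_T; K = p_E^2 / (p_G p_F) with p_i = y_i·P.
Setting this equal to 15.7 and taking the physical root (0 < X < 1) gives X = 0.665.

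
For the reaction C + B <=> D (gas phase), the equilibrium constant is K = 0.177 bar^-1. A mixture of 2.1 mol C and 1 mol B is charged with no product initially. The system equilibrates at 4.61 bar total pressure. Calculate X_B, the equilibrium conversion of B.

Basis: 1 mol B initially; let X = conversion of B. Extent ξ = X.
Mole table: n_C = 2.1 − X; n_B = 1 − X; n_D = X.
Total moles n_T = 3.1 − X.
Mole fractions y_i = n_i/n_T; K = p_D / (p_C p_B) with p_i = y_i·P.
Setting this equal to 0.177 bar^-1 and taking the physical root (0 < X < 1) gives X = 0.342.

X = 0.342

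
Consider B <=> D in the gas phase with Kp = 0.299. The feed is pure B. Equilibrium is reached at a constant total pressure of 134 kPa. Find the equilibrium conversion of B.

Basis: 1 mol B initially; let X = conversion of B. Extent ξ = X.
Species balance: n_B = 1 − X; n_D = X.
Since Δν = 0, n_T = 1 throughout.
y_i = n_i/n_T, p_i = y_i·P. Kp = p_D / (p_B).
Setting this equal to 0.299 and taking the physical root (0 < X < 1) gives X = 0.230.

X = 0.230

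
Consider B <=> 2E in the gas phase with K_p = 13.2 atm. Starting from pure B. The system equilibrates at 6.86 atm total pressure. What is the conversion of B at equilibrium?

Basis: 1 mol B initially; let X = conversion of B. Extent ξ = X.
Mole table: n_B = 1 − X; n_E = 2X.
Total moles n_T = 1 + X.
y_i = n_i/n_T, p_i = y_i·P. K_p = p_E^2 / (p_B).
Setting this equal to 13.2 atm and taking the physical root (0 < X < 1) gives X = 0.570.

X = 0.570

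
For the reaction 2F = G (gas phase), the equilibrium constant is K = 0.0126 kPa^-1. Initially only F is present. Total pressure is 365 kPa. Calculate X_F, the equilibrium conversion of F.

Let X = conversion of F (basis 1 mol F); extent of reaction ξ = 0.5X.
At extent ξ: n_F = 1 − X; n_G = 0.5X.
Summing: n_T = 1 − 0.5X.
Mole fractions y_i = n_i/n_T; K = p_G / (p_F^2) with p_i = y_i·P.
Substituting and setting equal to 0.0126 kPa^-1 gives a polynomial in X; the root in (0,1) is X = 0.773.

X = 0.773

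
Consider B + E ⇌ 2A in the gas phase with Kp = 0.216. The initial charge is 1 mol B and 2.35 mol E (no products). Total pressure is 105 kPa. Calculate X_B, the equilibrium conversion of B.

X = 0.283

Take 1 mol B as basis and let X be its fractional conversion, so ξ = X.
Species balance: n_B = 1 − X; n_E = 2.35 − X; n_A = 2X.
Total moles n_T = 3.35 (Δν = 0, constant).
y_i = n_i/n_T, p_i = y_i·P. Kp = p_A^2 / (p_B p_E).
Setting this equal to 0.216 and taking the physical root (0 < X < 1) gives X = 0.283.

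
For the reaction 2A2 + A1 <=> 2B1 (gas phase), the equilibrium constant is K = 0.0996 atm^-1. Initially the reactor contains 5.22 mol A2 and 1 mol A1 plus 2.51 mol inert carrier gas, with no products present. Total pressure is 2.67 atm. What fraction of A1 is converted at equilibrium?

Basis: 1 mol A1 initially; let X = conversion of A1. Extent ξ = X.
At extent ξ: n_A2 = 5.22 − 2X; n_A1 = 1 − X; n_B1 = 2X; n_I = 2.51 (inert).
Summing: n_T = 8.73 − X.
y_i = n_i/n_T, p_i = y_i·P. K = p_B1^2 / (p_A2^2 p_A1).
This yields a degree-3 equation in X; solving on (0,1), X = 0.332.

X = 0.332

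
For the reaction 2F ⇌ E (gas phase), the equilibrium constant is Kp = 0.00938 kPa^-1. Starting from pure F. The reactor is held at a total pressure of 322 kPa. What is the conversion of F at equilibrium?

X = 0.724

Take 1 mol F as basis and let X be its fractional conversion, so ξ = 0.5X.
At extent ξ: n_F = 1 − X; n_E = 0.5X.
Total moles n_T = 1 − 0.5X.
Mole fractions y_i = n_i/n_T; Kp = p_E / (p_F^2) with p_i = y_i·P.
Setting this equal to 0.00938 kPa^-1 and taking the physical root (0 < X < 1) gives X = 0.724.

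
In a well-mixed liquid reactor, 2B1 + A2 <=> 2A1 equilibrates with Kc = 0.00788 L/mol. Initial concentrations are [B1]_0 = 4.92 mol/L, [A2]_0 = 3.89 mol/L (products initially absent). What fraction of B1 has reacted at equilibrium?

X = 0.143

Let X = conversion of B1; extent ξ = 4.92X/2 mol/L.
Concentrations: [B1] = 4.92 − 4.92X; [A2] = 3.89 − 2.46X; [A1] = 4.92X.
Kc = [A1]^2 / ([B1]^2 [A2]).
Setting equal to 0.00788 and solving for X on (0,1) gives X = 0.143.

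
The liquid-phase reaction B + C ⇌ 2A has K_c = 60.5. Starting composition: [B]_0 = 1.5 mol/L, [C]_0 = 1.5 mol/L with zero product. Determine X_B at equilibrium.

Let X = conversion of B; extent ξ = 1.5·X mol/L.
Concentrations: [B] = 1.5 − 1.5X; [C] = 1.5 − 1.5X; [A] = 3X.
K_c = [A]^2 / ([B] [C]).
This equals 60.5 at X = 0.795 (the root in 0 < X < 1).

X = 0.795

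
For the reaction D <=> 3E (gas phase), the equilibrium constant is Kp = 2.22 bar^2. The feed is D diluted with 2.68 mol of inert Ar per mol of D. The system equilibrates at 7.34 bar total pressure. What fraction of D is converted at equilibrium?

Take 1 mol D as basis and let X be its fractional conversion, so ξ = X.
At extent ξ: n_D = 1 − X; n_E = 3X; n_I = 2.68 (inert).
n_T = Σnᵢ = 3.68 + 2X.
Mole fractions y_i = n_i/n_T; Kp = p_E^3 / (p_D) with p_i = y_i·P.
This yields a degree-3 equation in X; solving on (0,1), X = 0.271.

X = 0.271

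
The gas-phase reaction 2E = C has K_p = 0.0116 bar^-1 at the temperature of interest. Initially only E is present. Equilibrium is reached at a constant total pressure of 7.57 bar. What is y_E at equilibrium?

y_E = 0.925

Let X = conversion of E (basis 1 mol E); extent of reaction ξ = 0.5X.
At extent ξ: n_E = 1 − X; n_C = 0.5X.
Summing: n_T = 1 − 0.5X.
y_i = n_i/n_T, p_i = y_i·P. K_p = p_C / (p_E^2).
Substituting and setting equal to 0.0116 bar^-1 gives a polynomial in X; the root in (0,1) is X = 0.140.
Then n_E = 0.86, n_T = 0.93, so y_E = 0.925.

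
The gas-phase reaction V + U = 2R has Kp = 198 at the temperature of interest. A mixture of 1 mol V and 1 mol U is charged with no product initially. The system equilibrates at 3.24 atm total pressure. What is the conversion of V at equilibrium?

X = 0.876

Basis: 1 mol V initially; let X = conversion of V. Extent ξ = X.
At extent ξ: n_V = 1 − X; n_U = 1 − X; n_R = 2X.
n_T stays at 2 (no change in mole number).
y_i = n_i/n_T, p_i = y_i·P. Kp = p_R^2 / (p_V p_U).
Equating to 198 and solving on 0 < X < 1: X = 0.876.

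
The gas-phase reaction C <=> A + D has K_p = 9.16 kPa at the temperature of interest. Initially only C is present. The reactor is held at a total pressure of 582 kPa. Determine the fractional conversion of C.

Let X = conversion of C (basis 1 mol C); extent of reaction ξ = X.
Species balance: n_C = 1 − X; n_A = X; n_D = X.
Total moles n_T = 1 + X.
With p_i = (n_i/n_T)P, K_p = p_A p_D / (p_C).
Substituting and setting equal to 9.16 kPa gives a polynomial in X; the root in (0,1) is X = 0.124.

X = 0.124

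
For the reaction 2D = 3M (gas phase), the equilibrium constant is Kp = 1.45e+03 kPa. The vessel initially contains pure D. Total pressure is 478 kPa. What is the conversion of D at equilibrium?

X = 0.585

Basis: 1 mol D initially; let X = conversion of D. Extent ξ = 0.5X.
Species balance: n_D = 1 − X; n_M = 1.5X.
Summing: n_T = 1 + 0.5X.
With p_i = (n_i/n_T)P, Kp = p_M^3 / (p_D^2).
Setting this equal to 1.45e+03 kPa and taking the physical root (0 < X < 1) gives X = 0.585.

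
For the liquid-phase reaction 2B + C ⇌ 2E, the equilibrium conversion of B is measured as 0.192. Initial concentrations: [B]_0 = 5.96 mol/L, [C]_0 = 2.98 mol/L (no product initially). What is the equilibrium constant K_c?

K_c = 0.0235 L/mol

Let X = conversion of B.
Concentrations: [B] = 5.96 − 5.96X; [C] = 2.98 − 2.98X; [E] = 5.96X.
At X = 0.192: [B] = 4.82, [C] = 2.41, [E] = 1.14.
K_c = [E]^2 / ([B]^2 [C]) = 0.0235 L/mol.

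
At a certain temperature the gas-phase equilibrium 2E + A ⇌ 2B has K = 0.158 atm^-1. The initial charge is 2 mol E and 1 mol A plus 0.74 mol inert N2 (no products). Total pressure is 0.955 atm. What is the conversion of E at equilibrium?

X = 0.158

Basis: 2 mol E initially; let X = conversion of E. Extent ξ = X.
Species balance: n_E = 2 − 2X; n_A = 1 − X; n_B = 2X; n_I = 0.74 (inert).
n_T = Σnᵢ = 3.74 − X.
y_i = n_i/n_T, p_i = y_i·P. K = p_B^2 / (p_E^2 p_A).
Setting this equal to 0.158 atm^-1 and taking the physical root (0 < X < 1) gives X = 0.158.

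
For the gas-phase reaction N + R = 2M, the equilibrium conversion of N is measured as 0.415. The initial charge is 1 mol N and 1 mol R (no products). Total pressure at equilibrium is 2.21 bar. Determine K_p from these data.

Take 1 mol N as basis and let X be its fractional conversion, so ξ = X.
Moles: n_N = 1 − X; n_R = 1 − X; n_M = 2X.
n_T stays at 2 (no change in mole number).
At X = 0.415: n_N = 0.585, n_R = 0.585, n_M = 0.83, n_T = 2.
p_i = (n_i/n_T)·P. K_p = p_M^2 / (p_N p_R) = 2.01.

K_p = 2.01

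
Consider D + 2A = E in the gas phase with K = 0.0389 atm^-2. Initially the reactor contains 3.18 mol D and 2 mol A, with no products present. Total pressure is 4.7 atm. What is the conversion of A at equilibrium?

X = 0.256

Let X = conversion of A (basis 2 mol A); extent of reaction ξ = X.
Species balance: n_D = 3.18 − X; n_A = 2 − 2X; n_E = X.
n_T = Σnᵢ = 5.18 − 2X.
With p_i = (n_i/n_T)P, K = p_E / (p_D p_A^2).
This yields a degree-3 equation in X; solving on (0,1), X = 0.256.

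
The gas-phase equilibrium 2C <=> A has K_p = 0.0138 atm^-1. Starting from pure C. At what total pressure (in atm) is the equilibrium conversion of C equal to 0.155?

P = 7.26 atm

Take 1 mol C as basis and let X be its fractional conversion, so ξ = 0.5X.
Species balance: n_C = 1 − X; n_A = 0.5X.
Summing: n_T = 1 − 0.5X.
K_p = p_A / (p_C^2) with p_i = (n_i/n_T)·P.
At X = 0.155: the mole-fraction product g(X) = Π y_i^ν_i = 0.1001. Since K_p = g(X)·P^{-1}, P = (g/K_p)^(1/1) = (0.1001/0.0138)^(1/1) = 7.26 atm.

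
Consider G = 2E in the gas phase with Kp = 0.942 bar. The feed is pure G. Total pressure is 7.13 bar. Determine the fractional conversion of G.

X = 0.179

Basis: 1 mol G initially; let X = conversion of G. Extent ξ = X.
Mole table: n_G = 1 − X; n_E = 2X.
Summing: n_T = 1 + X.
y_i = n_i/n_T, p_i = y_i·P. Kp = p_E^2 / (p_G).
This yields a degree-2 equation in X; solving on (0,1), X = 0.179.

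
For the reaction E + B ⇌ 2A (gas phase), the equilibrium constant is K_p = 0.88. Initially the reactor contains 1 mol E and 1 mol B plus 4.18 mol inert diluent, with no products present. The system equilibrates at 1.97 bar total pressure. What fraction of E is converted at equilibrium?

Let X = conversion of E (basis 1 mol E); extent of reaction ξ = X.
Mole table: n_E = 1 − X; n_B = 1 − X; n_A = 2X; n_I = 4.18 (inert).
n_T stays at 6.18 (no change in mole number).
With p_i = (n_i/n_T)P, K_p = p_A^2 / (p_E p_B).
Substituting and setting equal to 0.88 gives a polynomial in X; the root in (0,1) is X = 0.319.

X = 0.319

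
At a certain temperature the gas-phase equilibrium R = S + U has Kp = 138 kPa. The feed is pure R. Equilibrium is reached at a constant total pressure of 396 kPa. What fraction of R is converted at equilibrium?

X = 0.508

Take 1 mol R as basis and let X be its fractional conversion, so ξ = X.
Moles: n_R = 1 − X; n_S = X; n_U = X.
Total moles n_T = 1 + X.
y_i = n_i/n_T, p_i = y_i·P. Kp = p_S p_U / (p_R).
Setting this equal to 138 kPa and taking the physical root (0 < X < 1) gives X = 0.508.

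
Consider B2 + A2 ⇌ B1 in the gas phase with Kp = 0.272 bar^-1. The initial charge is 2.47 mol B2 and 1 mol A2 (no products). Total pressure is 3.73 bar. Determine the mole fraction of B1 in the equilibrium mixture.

y_B1 = 0.132

Basis: 1 mol A2 initially; let X = conversion of A2. Extent ξ = X.
Mole table: n_B2 = 2.47 − X; n_A2 = 1 − X; n_B1 = X.
Total moles n_T = 3.47 − X.
y_i = n_i/n_T, p_i = y_i·P. Kp = p_B1 / (p_B2 p_A2).
Setting this equal to 0.272 bar^-1 and taking the physical root (0 < X < 1) gives X = 0.406.
Then n_B1 = 0.406, n_T = 3.06, so y_B1 = 0.132.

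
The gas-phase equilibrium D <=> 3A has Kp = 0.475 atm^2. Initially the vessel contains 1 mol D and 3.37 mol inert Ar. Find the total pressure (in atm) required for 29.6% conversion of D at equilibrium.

P = 3.43 atm

Basis: 1 mol D initially; let X = conversion of D. Extent ξ = X.
At extent ξ: n_D = 1 − X; n_A = 3X; n_I = 3.37 (inert).
n_T = Σnᵢ = 4.37 + 2X.
Kp = p_A^3 / (p_D) with p_i = (n_i/n_T)·P.
At X = 0.296: the mole-fraction product g(X) = Π y_i^ν_i = 0.0404. Since Kp = g(X)·P^{2}, P = (Kp/g)^(1/2) = (0.475/0.0404)^(1/2) = 3.43 atm.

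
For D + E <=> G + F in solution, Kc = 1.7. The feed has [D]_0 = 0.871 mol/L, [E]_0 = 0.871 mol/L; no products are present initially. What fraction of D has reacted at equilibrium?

X = 0.566

Let X = conversion of D; extent ξ = 0.871·X mol/L.
Concentrations: [D] = 0.871 − 0.871X; [E] = 0.871 − 0.871X; [G] = 0.871X; [F] = 0.871X.
Kc = [G] [F] / ([D] [E]).
Solving Kc = 1.7 for X ∈ (0,1): X = 0.566.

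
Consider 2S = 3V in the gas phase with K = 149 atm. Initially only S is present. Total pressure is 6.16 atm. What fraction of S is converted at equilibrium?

X = 0.781

Take 1 mol S as basis and let X be its fractional conversion, so ξ = 0.5X.
At extent ξ: n_S = 1 − X; n_V = 1.5X.
Summing: n_T = 1 + 0.5X.
With p_i = (n_i/n_T)P, K = p_V^3 / (p_S^2).
Equating to 149 atm and solving on 0 < X < 1: X = 0.781.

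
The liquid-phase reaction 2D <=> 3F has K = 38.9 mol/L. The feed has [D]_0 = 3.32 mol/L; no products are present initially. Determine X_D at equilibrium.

Let X = conversion of D; extent ξ = 3.32X/2 mol/L.
Concentrations: [D] = 3.32 − 3.32X; [F] = 4.98X.
K = [F]^3 / ([D]^2).
Equating to 38.9 mol/L: the physical root is X = 0.691.

X = 0.691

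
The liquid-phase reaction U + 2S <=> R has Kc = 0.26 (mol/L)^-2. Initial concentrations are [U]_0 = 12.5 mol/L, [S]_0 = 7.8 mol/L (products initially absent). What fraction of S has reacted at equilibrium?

X = 0.849

Let X = conversion of S; extent ξ = 7.8X/2 mol/L.
Concentrations: [U] = 12.5 − 3.9X; [S] = 7.8 − 7.8X; [R] = 3.9X.
Kc = [R] / ([U] [S]^2).
Equating to 0.26 (mol/L)^-2: the physical root is X = 0.849.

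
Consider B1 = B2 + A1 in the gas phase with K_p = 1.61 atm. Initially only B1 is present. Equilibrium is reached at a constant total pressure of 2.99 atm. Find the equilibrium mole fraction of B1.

Take 1 mol B1 as basis and let X be its fractional conversion, so ξ = X.
Mole table: n_B1 = 1 − X; n_B2 = X; n_A1 = X.
Total moles n_T = 1 + X.
With p_i = (n_i/n_T)P, K_p = p_B2 p_A1 / (p_B1).
Setting this equal to 1.61 atm and taking the physical root (0 < X < 1) gives X = 0.592.
Then n_B1 = 0.408, n_T = 1.59, so y_B1 = 0.257.

y_B1 = 0.257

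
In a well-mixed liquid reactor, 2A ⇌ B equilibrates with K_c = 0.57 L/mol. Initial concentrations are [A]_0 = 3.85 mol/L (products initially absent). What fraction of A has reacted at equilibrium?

X = 0.623

Let X = conversion of A; extent ξ = 3.85X/2 mol/L.
Concentrations: [A] = 3.85 − 3.85X; [B] = 1.93X.
K_c = [B] / ([A]^2).
This equals 0.57 at X = 0.623 (the root in 0 < X < 1).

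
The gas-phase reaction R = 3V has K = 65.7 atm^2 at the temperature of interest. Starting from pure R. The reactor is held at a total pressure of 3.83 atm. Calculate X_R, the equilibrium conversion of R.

X = 0.669

Take 1 mol R as basis and let X be its fractional conversion, so ξ = X.
Mole table: n_R = 1 − X; n_V = 3X.
Summing: n_T = 1 + 2X.
With p_i = (n_i/n_T)P, K = p_V^3 / (p_R).
This yields a degree-3 equation in X; solving on (0,1), X = 0.669.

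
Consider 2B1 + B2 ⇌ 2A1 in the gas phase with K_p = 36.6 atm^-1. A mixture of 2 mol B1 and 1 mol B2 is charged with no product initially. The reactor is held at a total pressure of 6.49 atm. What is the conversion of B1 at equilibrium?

Let X = conversion of B1 (basis 2 mol B1); extent of reaction ξ = X.
At extent ξ: n_B1 = 2 − 2X; n_B2 = 1 − X; n_A1 = 2X.
Summing: n_T = 3 − X.
With p_i = (n_i/n_T)P, K_p = p_A1^2 / (p_B1^2 p_B2).
Equating to 36.6 atm^-1 and solving on 0 < X < 1: X = 0.817.

X = 0.817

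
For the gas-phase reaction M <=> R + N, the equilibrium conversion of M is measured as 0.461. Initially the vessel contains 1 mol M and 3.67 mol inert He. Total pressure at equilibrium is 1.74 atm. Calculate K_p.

K_p = 0.134 atm

Let X = conversion of M (basis 1 mol M); extent of reaction ξ = X.
Species balance: n_M = 1 − X; n_R = X; n_N = X; n_I = 3.67 (inert).
Summing: n_T = 4.67 + X.
At X = 0.461: n_M = 0.539, n_R = 0.461, n_N = 0.461, n_T = 5.13.
p_i = (n_i/n_T)·P. K_p = p_R p_N / (p_M) = 0.134 atm.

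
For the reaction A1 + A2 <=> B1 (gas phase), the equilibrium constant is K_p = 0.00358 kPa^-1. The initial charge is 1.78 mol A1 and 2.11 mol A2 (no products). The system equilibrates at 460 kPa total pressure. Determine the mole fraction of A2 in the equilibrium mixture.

Let X = conversion of A1 (basis 1.78 mol A1); extent of reaction ξ = 1.78X.
At extent ξ: n_A1 = 1.78 − 1.78X; n_A2 = 2.11 − 1.78X; n_B1 = 1.78X.
Total moles n_T = 3.89 − 1.78X.
With p_i = (n_i/n_T)P, K_p = p_B1 / (p_A1 p_A2).
Equating to 0.00358 kPa^-1 and solving on 0 < X < 1: X = 0.417.
Then n_A2 = 1.37, n_T = 3.15, so y_A2 = 0.434.

y_A2 = 0.434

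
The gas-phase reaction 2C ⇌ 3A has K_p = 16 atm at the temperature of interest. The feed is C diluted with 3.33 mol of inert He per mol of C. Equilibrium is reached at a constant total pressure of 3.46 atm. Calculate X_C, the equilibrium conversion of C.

Take 1 mol C as basis and let X be its fractional conversion, so ξ = 0.5X.
At extent ξ: n_C = 1 − X; n_A = 1.5X; n_I = 3.33 (inert).
Total moles n_T = 4.33 + 0.5X.
Mole fractions y_i = n_i/n_T; K_p = p_A^3 / (p_C^2) with p_i = y_i·P.
This yields a degree-3 equation in X; solving on (0,1), X = 0.746.

X = 0.746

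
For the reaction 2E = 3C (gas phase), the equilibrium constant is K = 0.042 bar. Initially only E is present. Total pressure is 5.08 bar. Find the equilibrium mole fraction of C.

Let X = conversion of E (basis 1 mol E); extent of reaction ξ = 0.5X.
At extent ξ: n_E = 1 − X; n_C = 1.5X.
Total moles n_T = 1 + 0.5X.
With p_i = (n_i/n_T)P, K = p_C^3 / (p_E^2).
This yields a degree-3 equation in X; solving on (0,1), X = 0.126.
Then n_C = 0.189, n_T = 1.06, so y_C = 0.178.

y_C = 0.178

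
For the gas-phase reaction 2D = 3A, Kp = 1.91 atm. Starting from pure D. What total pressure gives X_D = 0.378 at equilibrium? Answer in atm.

Take 1 mol D as basis and let X be its fractional conversion, so ξ = 0.5X.
At extent ξ: n_D = 1 − X; n_A = 1.5X.
Total moles n_T = 1 + 0.5X.
Kp = p_A^3 / (p_D^2) with p_i = (n_i/n_T)·P.
At X = 0.378: the mole-fraction product g(X) = Π y_i^ν_i = 0.3963. Since Kp = g(X)·P^{1}, P = (Kp/g)^(1/1) = (1.91/0.3963)^(1/1) = 4.82 atm.

P = 4.82 atm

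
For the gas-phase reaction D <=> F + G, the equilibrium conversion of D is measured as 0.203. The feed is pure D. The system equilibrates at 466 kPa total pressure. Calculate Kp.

Take 1 mol D as basis and let X be its fractional conversion, so ξ = X.
At extent ξ: n_D = 1 − X; n_F = X; n_G = X.
Summing: n_T = 1 + X.
At X = 0.203: n_D = 0.797, n_F = 0.203, n_G = 0.203, n_T = 1.2.
p_i = (n_i/n_T)·P. Kp = p_F p_G / (p_D) = 20 kPa.

Kp = 20 kPa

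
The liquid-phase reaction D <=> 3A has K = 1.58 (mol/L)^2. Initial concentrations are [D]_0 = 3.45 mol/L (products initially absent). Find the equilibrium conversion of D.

Let X = conversion of D; extent ξ = 3.45·X mol/L.
Concentrations: [D] = 3.45 − 3.45X; [A] = 10.4X.
K = [A]^3 / ([D]).
Solving K = 1.58 for X ∈ (0,1): X = 0.160.

X = 0.160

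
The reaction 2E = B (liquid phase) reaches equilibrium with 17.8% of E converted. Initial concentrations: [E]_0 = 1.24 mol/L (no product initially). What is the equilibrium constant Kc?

Kc = 0.106 L/mol

Let X = conversion of E.
Concentrations: [E] = 1.24 − 1.24X; [B] = 0.62X.
At X = 0.178: [E] = 1.02, [B] = 0.11.
Kc = [B] / ([E]^2) = 0.106 L/mol.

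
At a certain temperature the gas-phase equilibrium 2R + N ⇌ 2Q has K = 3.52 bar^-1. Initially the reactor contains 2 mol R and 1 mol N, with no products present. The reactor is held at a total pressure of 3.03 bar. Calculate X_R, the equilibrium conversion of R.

Let X = conversion of R (basis 2 mol R); extent of reaction ξ = X.
Species balance: n_R = 2 − 2X; n_N = 1 − X; n_Q = 2X.
Total moles n_T = 3 − X.
Mole fractions y_i = n_i/n_T; K = p_Q^2 / (p_R^2 p_N) with p_i = y_i·P.
This yields a degree-3 equation in X; solving on (0,1), X = 0.577.

X = 0.577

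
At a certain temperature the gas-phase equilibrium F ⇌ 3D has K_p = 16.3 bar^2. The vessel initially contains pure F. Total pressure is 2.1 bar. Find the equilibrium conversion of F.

X = 0.636

Let X = conversion of F (basis 1 mol F); extent of reaction ξ = X.
At extent ξ: n_F = 1 − X; n_D = 3X.
n_T = Σnᵢ = 1 + 2X.
y_i = n_i/n_T, p_i = y_i·P. K_p = p_D^3 / (p_F).
This yields a degree-3 equation in X; solving on (0,1), X = 0.636.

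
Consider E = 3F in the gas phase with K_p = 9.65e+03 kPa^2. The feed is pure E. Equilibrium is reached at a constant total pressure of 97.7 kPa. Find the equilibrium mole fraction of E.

y_E = 0.316

Basis: 1 mol E initially; let X = conversion of E. Extent ξ = X.
Mole table: n_E = 1 − X; n_F = 3X.
Summing: n_T = 1 + 2X.
y_i = n_i/n_T, p_i = y_i·P. K_p = p_F^3 / (p_E).
Substituting and setting equal to 9.65e+03 kPa^2 gives a polynomial in X; the root in (0,1) is X = 0.419.
Then n_E = 0.581, n_T = 1.84, so y_E = 0.316.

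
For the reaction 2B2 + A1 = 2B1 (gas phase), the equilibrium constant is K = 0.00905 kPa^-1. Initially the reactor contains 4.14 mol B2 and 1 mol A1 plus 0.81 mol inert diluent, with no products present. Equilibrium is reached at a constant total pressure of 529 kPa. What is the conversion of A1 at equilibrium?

X = 0.706

Take 1 mol A1 as basis and let X be its fractional conversion, so ξ = X.
At extent ξ: n_B2 = 4.14 − 2X; n_A1 = 1 − X; n_B1 = 2X; n_I = 0.81 (inert).
Total moles n_T = 5.95 − X.
y_i = n_i/n_T, p_i = y_i·P. K = p_B1^2 / (p_B2^2 p_A1).
This yields a degree-3 equation in X; solving on (0,1), X = 0.706.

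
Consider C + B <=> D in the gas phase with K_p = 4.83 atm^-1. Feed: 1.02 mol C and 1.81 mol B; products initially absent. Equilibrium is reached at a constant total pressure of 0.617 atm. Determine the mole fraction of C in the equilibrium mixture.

y_C = 0.178

Take 1.02 mol C as basis and let X be its fractional conversion, so ξ = 1.02X.
At extent ξ: n_C = 1.02 − 1.02X; n_B = 1.81 − 1.02X; n_D = 1.02X.
Total moles n_T = 2.83 − 1.02X.
With p_i = (n_i/n_T)P, K_p = p_D / (p_C p_B).
Setting this equal to 4.83 atm^-1 and taking the physical root (0 < X < 1) gives X = 0.615.
Then n_C = 0.392, n_T = 2.2, so y_C = 0.178.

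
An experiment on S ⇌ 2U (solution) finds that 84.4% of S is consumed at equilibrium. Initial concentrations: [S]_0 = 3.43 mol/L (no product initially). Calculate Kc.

Let X = conversion of S.
Concentrations: [S] = 3.43 − 3.43X; [U] = 6.86X.
At X = 0.844: [S] = 0.535, [U] = 5.79.
Kc = [U]^2 / ([S]) = 62.6 mol/L.

Kc = 62.6 mol/L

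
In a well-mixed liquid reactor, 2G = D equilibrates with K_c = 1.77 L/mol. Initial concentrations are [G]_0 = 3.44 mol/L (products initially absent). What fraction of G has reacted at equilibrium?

Let X = conversion of G; extent ξ = 3.44X/2 mol/L.
Concentrations: [G] = 3.44 − 3.44X; [D] = 1.72X.
K_c = [D] / ([G]^2).
Equating to 1.77 L/mol: the physical root is X = 0.752.

X = 0.752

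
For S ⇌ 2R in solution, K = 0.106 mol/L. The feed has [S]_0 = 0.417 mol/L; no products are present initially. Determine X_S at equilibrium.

X = 0.222

Let X = conversion of S; extent ξ = 0.417·X mol/L.
Concentrations: [S] = 0.417 − 0.417X; [R] = 0.834X.
K = [R]^2 / ([S]).
Equating to 0.106 mol/L: the physical root is X = 0.222.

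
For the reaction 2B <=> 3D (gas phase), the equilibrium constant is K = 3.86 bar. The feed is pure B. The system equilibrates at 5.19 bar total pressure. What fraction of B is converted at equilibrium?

X = 0.439

Take 1 mol B as basis and let X be its fractional conversion, so ξ = 0.5X.
Mole table: n_B = 1 − X; n_D = 1.5X.
Total moles n_T = 1 + 0.5X.
Mole fractions y_i = n_i/n_T; K = p_D^3 / (p_B^2) with p_i = y_i·P.
Substituting and setting equal to 3.86 bar gives a polynomial in X; the root in (0,1) is X = 0.439.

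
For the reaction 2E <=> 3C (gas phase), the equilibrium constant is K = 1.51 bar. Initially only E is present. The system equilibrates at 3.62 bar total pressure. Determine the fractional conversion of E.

X = 0.383

Let X = conversion of E (basis 1 mol E); extent of reaction ξ = 0.5X.
Moles: n_E = 1 − X; n_C = 1.5X.
Summing: n_T = 1 + 0.5X.
y_i = n_i/n_T, p_i = y_i·P. K = p_C^3 / (p_E^2).
Setting this equal to 1.51 bar and taking the physical root (0 < X < 1) gives X = 0.383.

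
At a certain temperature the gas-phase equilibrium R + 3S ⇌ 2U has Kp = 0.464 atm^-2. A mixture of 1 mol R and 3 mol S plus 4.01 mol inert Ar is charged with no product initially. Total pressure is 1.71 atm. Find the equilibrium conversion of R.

Take 1 mol R as basis and let X be its fractional conversion, so ξ = X.
At extent ξ: n_R = 1 − X; n_S = 3 − 3X; n_U = 2X; n_I = 4.01 (inert).
Total moles n_T = 8.01 − 2X.
With p_i = (n_i/n_T)P, Kp = p_U^2 / (p_R p_S^3).
Setting this equal to 0.464 atm^-2 and taking the physical root (0 < X < 1) gives X = 0.235.

X = 0.235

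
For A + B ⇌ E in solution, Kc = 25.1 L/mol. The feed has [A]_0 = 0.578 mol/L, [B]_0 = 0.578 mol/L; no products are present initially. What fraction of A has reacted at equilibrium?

X = 0.770

Let X = conversion of A; extent ξ = 0.578·X mol/L.
Concentrations: [A] = 0.578 − 0.578X; [B] = 0.578 − 0.578X; [E] = 0.578X.
Kc = [E] / ([A] [B]).
This equals 25.1 at X = 0.770 (the root in 0 < X < 1).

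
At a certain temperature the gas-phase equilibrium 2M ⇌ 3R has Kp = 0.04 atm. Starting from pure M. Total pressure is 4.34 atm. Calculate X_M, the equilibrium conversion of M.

X = 0.130

Let X = conversion of M (basis 1 mol M); extent of reaction ξ = 0.5X.
Mole table: n_M = 1 − X; n_R = 1.5X.
Total moles n_T = 1 + 0.5X.
y_i = n_i/n_T, p_i = y_i·P. Kp = p_R^3 / (p_M^2).
This yields a degree-3 equation in X; solving on (0,1), X = 0.130.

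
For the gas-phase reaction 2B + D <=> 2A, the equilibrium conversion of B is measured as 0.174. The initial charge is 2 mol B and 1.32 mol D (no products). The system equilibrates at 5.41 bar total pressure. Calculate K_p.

Let X = conversion of B (basis 2 mol B); extent of reaction ξ = X.
Moles: n_B = 2 − 2X; n_D = 1.32 − X; n_A = 2X.
Total moles n_T = 3.32 − X.
At X = 0.174: n_B = 1.65, n_D = 1.15, n_A = 0.348, n_T = 3.15.
p_i = (n_i/n_T)·P. K_p = p_A^2 / (p_B^2 p_D) = 0.0225 bar^-1.

K_p = 0.0225 bar^-1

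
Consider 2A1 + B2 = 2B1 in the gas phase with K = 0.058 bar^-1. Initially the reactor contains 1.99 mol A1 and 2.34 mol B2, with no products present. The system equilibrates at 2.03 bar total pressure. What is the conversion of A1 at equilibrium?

X = 0.198

Take 1.99 mol A1 as basis and let X be its fractional conversion, so ξ = 0.995X.
Species balance: n_A1 = 1.99 − 1.99X; n_B2 = 2.34 − 0.995X; n_B1 = 1.99X.
Total moles n_T = 4.33 − 0.995X.
y_i = n_i/n_T, p_i = y_i·P. K = p_B1^2 / (p_A1^2 p_B2).
This yields a degree-3 equation in X; solving on (0,1), X = 0.198.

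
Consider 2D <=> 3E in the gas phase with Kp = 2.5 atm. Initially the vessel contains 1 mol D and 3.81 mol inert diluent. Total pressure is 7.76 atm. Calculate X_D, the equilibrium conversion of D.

X = 0.497

Take 1 mol D as basis and let X be its fractional conversion, so ξ = 0.5X.
Moles: n_D = 1 − X; n_E = 1.5X; n_I = 3.81 (inert).
Summing: n_T = 4.81 + 0.5X.
With p_i = (n_i/n_T)P, Kp = p_E^3 / (p_D^2).
Substituting and setting equal to 2.5 atm gives a polynomial in X; the root in (0,1) is X = 0.497.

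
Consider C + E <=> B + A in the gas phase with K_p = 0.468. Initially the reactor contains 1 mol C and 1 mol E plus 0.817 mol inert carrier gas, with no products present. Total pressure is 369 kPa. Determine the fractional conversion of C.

Take 1 mol C as basis and let X be its fractional conversion, so ξ = X.
Moles: n_C = 1 − X; n_E = 1 − X; n_B = X; n_A = X; n_I = 0.817 (inert).
n_T stays at 2.82 (no change in mole number).
With p_i = (n_i/n_T)P, K_p = p_B p_A / (p_C p_E).
Setting this equal to 0.468 and taking the physical root (0 < X < 1) gives X = 0.406.

X = 0.406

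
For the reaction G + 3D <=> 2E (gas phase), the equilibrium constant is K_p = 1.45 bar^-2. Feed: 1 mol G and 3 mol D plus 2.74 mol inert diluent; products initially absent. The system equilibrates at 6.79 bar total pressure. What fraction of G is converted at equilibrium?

Basis: 1 mol G initially; let X = conversion of G. Extent ξ = X.
Species balance: n_G = 1 − X; n_D = 3 − 3X; n_E = 2X; n_I = 2.74 (inert).
Total moles n_T = 6.74 − 2X.
With p_i = (n_i/n_T)P, K_p = p_E^2 / (p_G p_D^3).
This yields a degree-4 equation in X; solving on (0,1), X = 0.604.

X = 0.604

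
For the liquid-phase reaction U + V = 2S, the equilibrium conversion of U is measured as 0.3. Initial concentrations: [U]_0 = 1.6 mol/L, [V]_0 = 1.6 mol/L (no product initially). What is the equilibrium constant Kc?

Let X = conversion of U.
Concentrations: [U] = 1.6 − 1.6X; [V] = 1.6 − 1.6X; [S] = 3.2X.
At X = 0.3: [U] = 1.12, [V] = 1.12, [S] = 0.96.
Kc = [S]^2 / ([U] [V]) = 0.735.

Kc = 0.735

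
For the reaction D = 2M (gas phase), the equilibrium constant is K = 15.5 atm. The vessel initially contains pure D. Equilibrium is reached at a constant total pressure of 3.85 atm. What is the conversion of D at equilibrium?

Take 1 mol D as basis and let X be its fractional conversion, so ξ = X.
At extent ξ: n_D = 1 − X; n_M = 2X.
n_T = Σnᵢ = 1 + X.
Mole fractions y_i = n_i/n_T; K = p_M^2 / (p_D) with p_i = y_i·P.
Equating to 15.5 atm and solving on 0 < X < 1: X = 0.708.

X = 0.708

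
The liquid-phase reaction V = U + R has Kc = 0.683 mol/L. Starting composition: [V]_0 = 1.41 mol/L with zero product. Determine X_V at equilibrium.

X = 0.495

Let X = conversion of V; extent ξ = 1.41·X mol/L.
Concentrations: [V] = 1.41 − 1.41X; [U] = 1.41X; [R] = 1.41X.
Kc = [U] [R] / ([V]).
This equals 0.683 at X = 0.495 (the root in 0 < X < 1).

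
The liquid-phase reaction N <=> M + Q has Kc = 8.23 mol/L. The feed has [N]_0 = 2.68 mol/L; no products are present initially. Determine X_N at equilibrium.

X = 0.794

Let X = conversion of N; extent ξ = 2.68·X mol/L.
Concentrations: [N] = 2.68 − 2.68X; [M] = 2.68X; [Q] = 2.68X.
Kc = [M] [Q] / ([N]).
Setting equal to 8.23 and solving for X on (0,1) gives X = 0.794.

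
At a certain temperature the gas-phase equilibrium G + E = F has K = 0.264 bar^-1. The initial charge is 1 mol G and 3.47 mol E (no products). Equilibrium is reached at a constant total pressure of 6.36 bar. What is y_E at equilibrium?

y_E = 0.745

Let X = conversion of G (basis 1 mol G); extent of reaction ξ = X.
At extent ξ: n_G = 1 − X; n_E = 3.47 − X; n_F = X.
n_T = Σnᵢ = 4.47 − X.
Mole fractions y_i = n_i/n_T; K = p_F / (p_G p_E) with p_i = y_i·P.
This yields a degree-2 equation in X; solving on (0,1), X = 0.556.
Then n_E = 2.91, n_T = 3.91, so y_E = 0.745.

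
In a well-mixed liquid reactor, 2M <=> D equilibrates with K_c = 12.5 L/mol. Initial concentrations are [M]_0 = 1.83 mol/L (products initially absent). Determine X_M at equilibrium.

Let X = conversion of M; extent ξ = 1.83X/2 mol/L.
Concentrations: [M] = 1.83 − 1.83X; [D] = 0.915X.
K_c = [D] / ([M]^2).
Equating to 12.5 L/mol: the physical root is X = 0.863.

X = 0.863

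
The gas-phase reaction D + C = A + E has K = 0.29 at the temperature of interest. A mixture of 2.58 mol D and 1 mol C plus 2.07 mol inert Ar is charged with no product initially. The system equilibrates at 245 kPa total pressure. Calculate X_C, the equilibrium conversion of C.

Take 1 mol C as basis and let X be its fractional conversion, so ξ = X.
Moles: n_D = 2.58 − X; n_C = 1 − X; n_A = X; n_E = X; n_I = 2.07 (inert).
n_T stays at 5.65 (no change in mole number).
Mole fractions y_i = n_i/n_T; K = p_A p_E / (p_D p_C) with p_i = y_i·P.
This yields a degree-2 equation in X; solving on (0,1), X = 0.529.

X = 0.529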